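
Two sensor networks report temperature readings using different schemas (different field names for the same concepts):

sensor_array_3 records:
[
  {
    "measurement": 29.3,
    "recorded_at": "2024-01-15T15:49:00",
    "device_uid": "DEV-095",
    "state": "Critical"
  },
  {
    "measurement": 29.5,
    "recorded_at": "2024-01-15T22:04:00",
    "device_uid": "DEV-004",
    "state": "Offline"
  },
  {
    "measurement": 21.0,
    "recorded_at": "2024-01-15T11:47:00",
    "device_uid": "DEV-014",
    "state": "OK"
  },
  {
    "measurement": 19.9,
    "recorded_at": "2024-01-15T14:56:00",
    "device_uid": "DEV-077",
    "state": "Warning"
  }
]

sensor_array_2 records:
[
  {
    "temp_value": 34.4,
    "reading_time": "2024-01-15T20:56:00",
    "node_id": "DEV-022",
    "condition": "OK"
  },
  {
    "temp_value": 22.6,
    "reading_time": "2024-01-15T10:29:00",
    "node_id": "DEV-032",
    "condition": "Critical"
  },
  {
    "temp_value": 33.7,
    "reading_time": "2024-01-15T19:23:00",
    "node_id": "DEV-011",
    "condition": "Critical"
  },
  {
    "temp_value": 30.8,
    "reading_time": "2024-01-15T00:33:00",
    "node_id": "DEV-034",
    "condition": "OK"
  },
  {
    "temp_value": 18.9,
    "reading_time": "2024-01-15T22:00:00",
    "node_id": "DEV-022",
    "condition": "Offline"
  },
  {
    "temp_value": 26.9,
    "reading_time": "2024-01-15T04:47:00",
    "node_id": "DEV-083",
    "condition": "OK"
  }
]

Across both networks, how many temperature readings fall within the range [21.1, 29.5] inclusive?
4

Schema mapping: "measurement" (sensor_array_3) = "temp_value" (sensor_array_2) = temperature

Readings in [21.1, 29.5] from sensor_array_3: 2
Readings in [21.1, 29.5] from sensor_array_2: 2

Total count: 2 + 2 = 4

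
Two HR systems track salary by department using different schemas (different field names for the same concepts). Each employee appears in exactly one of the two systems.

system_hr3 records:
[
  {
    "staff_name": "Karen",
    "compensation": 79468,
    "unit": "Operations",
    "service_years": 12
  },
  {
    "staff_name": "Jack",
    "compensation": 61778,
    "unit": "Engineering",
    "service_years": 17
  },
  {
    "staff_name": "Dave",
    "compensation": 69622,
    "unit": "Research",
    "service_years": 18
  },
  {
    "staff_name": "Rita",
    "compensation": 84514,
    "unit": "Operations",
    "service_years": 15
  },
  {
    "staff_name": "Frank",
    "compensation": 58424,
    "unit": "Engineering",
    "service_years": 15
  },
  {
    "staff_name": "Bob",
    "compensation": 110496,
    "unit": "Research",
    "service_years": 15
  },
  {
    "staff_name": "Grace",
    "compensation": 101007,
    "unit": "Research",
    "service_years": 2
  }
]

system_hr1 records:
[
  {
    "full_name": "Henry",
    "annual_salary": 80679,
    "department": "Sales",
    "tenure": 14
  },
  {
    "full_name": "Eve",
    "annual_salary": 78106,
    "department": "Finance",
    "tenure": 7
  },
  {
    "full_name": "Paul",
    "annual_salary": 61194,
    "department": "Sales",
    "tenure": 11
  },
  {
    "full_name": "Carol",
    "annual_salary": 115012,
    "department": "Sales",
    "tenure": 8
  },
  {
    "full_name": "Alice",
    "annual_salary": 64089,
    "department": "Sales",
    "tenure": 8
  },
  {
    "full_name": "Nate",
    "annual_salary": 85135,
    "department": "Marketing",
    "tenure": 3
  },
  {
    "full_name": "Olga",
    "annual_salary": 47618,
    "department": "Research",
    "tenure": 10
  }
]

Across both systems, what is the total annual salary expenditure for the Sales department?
320974

Schema mappings:
- "unit" (system_hr3) = "department" (system_hr1) = department
- "compensation" (system_hr3) = "annual_salary" (system_hr1) = salary

Sales salaries from system_hr3: 0
Sales salaries from system_hr1: 320974

Total: 0 + 320974 = 320974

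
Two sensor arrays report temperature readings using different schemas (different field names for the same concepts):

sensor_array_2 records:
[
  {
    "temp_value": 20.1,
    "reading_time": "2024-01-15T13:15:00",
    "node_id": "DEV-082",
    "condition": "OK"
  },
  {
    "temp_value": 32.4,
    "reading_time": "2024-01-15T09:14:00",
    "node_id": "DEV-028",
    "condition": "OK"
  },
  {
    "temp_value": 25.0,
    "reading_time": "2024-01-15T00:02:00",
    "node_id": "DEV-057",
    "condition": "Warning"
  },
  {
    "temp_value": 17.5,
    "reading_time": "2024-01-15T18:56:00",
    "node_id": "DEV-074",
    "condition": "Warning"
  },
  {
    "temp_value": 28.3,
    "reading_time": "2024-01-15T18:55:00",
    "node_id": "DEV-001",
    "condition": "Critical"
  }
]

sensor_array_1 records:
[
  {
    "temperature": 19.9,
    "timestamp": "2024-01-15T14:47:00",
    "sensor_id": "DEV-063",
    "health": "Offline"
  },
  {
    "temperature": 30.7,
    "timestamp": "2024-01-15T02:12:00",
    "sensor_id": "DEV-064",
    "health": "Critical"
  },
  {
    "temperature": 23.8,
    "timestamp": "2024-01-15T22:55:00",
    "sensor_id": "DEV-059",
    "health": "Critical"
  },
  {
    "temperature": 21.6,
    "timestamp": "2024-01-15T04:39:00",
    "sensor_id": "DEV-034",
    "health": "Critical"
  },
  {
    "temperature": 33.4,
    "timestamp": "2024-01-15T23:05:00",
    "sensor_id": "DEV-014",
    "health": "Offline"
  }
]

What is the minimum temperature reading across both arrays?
17.5

Schema mapping: "temp_value" (sensor_array_2) = "temperature" (sensor_array_1) = temperature reading

Minimum in sensor_array_2: 17.5
Minimum in sensor_array_1: 19.9

Overall minimum: min(17.5, 19.9) = 17.5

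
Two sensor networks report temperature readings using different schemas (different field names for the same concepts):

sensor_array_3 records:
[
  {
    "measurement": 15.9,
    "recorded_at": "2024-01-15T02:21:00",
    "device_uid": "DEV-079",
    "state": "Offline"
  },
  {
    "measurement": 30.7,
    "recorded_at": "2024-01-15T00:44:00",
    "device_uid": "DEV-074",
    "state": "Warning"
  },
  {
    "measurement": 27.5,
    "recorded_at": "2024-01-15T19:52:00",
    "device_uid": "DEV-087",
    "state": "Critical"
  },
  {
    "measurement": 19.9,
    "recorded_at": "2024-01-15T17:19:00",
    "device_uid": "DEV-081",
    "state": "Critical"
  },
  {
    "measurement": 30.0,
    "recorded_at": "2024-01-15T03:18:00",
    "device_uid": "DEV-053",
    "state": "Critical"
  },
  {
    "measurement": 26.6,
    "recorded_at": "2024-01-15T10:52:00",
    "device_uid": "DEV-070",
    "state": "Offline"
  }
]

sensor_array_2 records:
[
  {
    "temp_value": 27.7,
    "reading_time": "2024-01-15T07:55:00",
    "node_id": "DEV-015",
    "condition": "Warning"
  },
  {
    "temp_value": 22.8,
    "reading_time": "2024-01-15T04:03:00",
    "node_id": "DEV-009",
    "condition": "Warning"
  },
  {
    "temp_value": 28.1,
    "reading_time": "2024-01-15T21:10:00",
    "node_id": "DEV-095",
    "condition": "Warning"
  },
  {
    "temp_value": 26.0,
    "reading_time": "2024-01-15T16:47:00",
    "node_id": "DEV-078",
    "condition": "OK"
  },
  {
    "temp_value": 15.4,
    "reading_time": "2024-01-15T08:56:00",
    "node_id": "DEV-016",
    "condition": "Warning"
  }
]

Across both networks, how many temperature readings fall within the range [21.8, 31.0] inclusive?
8

Schema mapping: "measurement" (sensor_array_3) = "temp_value" (sensor_array_2) = temperature

Readings in [21.8, 31.0] from sensor_array_3: 4
Readings in [21.8, 31.0] from sensor_array_2: 4

Total count: 4 + 4 = 8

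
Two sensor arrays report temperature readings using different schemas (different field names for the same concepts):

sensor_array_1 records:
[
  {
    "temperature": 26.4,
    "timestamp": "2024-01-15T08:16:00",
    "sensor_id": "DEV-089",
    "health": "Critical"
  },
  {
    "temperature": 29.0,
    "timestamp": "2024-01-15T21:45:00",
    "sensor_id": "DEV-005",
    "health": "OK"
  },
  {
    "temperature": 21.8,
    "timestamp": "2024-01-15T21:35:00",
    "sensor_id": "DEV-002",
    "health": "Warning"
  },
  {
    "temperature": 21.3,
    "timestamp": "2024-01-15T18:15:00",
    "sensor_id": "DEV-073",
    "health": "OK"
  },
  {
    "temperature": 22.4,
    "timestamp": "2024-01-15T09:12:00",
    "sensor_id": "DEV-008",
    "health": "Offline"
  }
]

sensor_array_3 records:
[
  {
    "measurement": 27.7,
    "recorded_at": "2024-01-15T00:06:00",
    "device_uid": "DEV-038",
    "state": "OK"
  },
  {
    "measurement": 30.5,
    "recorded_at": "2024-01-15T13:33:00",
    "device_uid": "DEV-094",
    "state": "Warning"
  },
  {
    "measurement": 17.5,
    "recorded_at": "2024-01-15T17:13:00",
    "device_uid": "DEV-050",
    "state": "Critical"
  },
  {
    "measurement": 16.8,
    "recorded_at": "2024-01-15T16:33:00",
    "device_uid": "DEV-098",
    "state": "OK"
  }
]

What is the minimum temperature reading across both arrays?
16.8

Schema mapping: "temperature" (sensor_array_1) = "measurement" (sensor_array_3) = temperature reading

Minimum in sensor_array_1: 21.3
Minimum in sensor_array_3: 16.8

Overall minimum: min(21.3, 16.8) = 16.8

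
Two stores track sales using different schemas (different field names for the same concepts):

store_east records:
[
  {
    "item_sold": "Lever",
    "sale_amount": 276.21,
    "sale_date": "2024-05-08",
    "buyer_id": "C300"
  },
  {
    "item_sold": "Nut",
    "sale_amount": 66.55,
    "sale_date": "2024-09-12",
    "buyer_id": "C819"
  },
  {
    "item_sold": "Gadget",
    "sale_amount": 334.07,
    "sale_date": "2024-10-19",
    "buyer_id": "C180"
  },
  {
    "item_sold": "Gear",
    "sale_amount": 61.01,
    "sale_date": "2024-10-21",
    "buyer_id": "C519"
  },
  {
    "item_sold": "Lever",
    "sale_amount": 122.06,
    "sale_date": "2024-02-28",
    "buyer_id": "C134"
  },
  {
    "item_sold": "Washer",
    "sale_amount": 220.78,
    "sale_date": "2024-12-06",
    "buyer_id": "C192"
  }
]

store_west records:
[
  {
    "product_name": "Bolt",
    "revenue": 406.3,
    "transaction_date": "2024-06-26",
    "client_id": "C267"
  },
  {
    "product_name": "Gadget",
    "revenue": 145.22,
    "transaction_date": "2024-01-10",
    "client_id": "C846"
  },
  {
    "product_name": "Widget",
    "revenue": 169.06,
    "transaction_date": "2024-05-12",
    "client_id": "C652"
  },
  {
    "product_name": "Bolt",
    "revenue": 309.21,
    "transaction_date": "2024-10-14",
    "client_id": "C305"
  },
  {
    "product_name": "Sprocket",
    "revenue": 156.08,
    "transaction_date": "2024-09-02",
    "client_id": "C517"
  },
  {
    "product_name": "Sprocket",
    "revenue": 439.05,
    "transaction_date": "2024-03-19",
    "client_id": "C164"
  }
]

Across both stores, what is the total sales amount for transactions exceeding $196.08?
1985.62

Schema mapping: "sale_amount" (store_east) = "revenue" (store_west) = sale amount

Sum of sales > $196.08 in store_east: 831.06
Sum of sales > $196.08 in store_west: 1154.56

Total: 831.06 + 1154.56 = 1985.62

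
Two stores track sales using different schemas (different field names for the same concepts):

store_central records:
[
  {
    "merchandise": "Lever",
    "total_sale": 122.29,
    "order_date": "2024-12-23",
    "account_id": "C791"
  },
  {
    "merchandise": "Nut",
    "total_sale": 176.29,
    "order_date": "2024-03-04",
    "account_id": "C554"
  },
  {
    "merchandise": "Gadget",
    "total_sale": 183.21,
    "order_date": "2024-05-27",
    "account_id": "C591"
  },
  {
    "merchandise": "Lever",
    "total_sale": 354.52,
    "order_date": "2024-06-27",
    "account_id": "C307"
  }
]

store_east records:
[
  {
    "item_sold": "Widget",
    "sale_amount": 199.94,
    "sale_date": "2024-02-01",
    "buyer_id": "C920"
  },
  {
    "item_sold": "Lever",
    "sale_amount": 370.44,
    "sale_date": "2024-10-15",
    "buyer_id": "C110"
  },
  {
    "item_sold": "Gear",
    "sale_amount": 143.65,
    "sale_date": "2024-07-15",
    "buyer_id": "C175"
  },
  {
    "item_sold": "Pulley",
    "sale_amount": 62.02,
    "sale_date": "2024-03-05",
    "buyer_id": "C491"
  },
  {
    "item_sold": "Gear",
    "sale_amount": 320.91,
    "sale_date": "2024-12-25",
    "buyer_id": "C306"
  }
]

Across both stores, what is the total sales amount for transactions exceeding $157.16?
1605.31

Schema mapping: "total_sale" (store_central) = "sale_amount" (store_east) = sale amount

Sum of sales > $157.16 in store_central: 714.02
Sum of sales > $157.16 in store_east: 891.29

Total: 714.02 + 891.29 = 1605.31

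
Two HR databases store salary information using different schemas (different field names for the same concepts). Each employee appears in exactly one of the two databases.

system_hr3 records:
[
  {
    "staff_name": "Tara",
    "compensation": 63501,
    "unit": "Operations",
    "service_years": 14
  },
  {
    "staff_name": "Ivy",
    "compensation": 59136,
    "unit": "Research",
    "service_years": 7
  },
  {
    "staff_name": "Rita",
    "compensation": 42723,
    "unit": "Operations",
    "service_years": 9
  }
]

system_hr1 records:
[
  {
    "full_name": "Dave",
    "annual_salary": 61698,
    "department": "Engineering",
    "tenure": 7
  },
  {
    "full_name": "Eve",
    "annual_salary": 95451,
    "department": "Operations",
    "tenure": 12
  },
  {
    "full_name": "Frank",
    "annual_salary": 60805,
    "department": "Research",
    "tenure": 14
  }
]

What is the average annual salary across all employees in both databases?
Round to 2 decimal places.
63885.67

Schema mapping: "compensation" (system_hr3) = "annual_salary" (system_hr1) = annual salary

All salaries: [63501, 59136, 42723, 61698, 95451, 60805]
Sum: 383314
Count: 6
Average: 383314 / 6 = 63885.67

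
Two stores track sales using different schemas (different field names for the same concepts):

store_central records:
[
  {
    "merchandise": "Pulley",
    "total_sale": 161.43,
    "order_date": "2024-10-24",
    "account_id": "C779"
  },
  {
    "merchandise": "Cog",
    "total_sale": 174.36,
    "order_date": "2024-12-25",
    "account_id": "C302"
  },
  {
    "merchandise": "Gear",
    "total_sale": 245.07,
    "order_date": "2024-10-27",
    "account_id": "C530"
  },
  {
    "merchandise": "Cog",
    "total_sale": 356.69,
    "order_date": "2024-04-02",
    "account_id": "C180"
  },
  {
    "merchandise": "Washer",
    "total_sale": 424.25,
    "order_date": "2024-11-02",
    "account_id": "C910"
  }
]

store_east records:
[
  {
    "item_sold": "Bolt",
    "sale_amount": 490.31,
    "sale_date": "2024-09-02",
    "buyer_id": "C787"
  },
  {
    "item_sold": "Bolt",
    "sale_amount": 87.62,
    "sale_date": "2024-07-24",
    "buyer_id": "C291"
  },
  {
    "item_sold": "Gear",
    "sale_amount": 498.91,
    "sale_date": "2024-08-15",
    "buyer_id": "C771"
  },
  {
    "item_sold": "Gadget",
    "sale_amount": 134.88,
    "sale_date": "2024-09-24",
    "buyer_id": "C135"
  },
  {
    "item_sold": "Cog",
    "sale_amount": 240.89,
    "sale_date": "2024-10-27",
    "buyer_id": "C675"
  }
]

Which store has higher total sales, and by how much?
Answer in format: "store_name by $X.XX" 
store_east by $90.81

Schema mapping: "total_sale" (store_central) = "sale_amount" (store_east) = sale amount

Total for store_central: 1361.80
Total for store_east: 1452.61

Difference: |1361.80 - 1452.61| = 90.81
store_east has higher sales by $90.81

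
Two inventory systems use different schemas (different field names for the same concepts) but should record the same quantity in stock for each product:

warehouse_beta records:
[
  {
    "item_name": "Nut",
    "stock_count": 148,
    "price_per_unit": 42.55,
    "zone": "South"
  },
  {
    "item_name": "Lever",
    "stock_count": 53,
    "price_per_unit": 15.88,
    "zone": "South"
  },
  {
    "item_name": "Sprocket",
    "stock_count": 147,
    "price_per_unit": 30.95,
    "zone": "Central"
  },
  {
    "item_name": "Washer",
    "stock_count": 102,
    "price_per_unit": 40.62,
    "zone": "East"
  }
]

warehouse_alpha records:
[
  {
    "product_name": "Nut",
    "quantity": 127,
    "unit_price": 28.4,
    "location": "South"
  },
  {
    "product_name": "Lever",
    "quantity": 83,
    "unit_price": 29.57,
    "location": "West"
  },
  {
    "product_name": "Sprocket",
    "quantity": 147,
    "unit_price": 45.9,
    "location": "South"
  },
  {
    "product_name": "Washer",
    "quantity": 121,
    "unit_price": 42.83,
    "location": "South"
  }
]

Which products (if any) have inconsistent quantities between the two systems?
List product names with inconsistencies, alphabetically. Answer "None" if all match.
Lever, Nut, Washer

Schema mappings:
- "item_name" (warehouse_beta) = "product_name" (warehouse_alpha) = product name
- "stock_count" (warehouse_beta) = "quantity" (warehouse_alpha) = quantity

Comparison:
  Nut: 148 vs 127 - MISMATCH
  Lever: 53 vs 83 - MISMATCH
  Sprocket: 147 vs 147 - MATCH
  Washer: 102 vs 121 - MISMATCH

Products with inconsistencies: Lever, Nut, Washer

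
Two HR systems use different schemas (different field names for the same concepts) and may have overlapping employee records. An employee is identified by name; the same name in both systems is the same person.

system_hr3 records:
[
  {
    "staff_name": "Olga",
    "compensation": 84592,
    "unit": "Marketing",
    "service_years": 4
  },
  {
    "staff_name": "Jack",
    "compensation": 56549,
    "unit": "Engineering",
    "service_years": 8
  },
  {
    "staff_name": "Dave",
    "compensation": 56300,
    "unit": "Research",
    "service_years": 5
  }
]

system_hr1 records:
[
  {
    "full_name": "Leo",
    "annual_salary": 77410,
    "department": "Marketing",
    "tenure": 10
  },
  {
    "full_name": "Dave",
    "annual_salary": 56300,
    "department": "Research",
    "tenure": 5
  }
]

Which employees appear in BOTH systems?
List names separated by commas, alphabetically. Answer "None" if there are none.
Dave

Schema mapping: "staff_name" (system_hr3) = "full_name" (system_hr1) = employee name

Names in system_hr3: ['Dave', 'Jack', 'Olga']
Names in system_hr1: ['Dave', 'Leo']

Intersection: ['Dave']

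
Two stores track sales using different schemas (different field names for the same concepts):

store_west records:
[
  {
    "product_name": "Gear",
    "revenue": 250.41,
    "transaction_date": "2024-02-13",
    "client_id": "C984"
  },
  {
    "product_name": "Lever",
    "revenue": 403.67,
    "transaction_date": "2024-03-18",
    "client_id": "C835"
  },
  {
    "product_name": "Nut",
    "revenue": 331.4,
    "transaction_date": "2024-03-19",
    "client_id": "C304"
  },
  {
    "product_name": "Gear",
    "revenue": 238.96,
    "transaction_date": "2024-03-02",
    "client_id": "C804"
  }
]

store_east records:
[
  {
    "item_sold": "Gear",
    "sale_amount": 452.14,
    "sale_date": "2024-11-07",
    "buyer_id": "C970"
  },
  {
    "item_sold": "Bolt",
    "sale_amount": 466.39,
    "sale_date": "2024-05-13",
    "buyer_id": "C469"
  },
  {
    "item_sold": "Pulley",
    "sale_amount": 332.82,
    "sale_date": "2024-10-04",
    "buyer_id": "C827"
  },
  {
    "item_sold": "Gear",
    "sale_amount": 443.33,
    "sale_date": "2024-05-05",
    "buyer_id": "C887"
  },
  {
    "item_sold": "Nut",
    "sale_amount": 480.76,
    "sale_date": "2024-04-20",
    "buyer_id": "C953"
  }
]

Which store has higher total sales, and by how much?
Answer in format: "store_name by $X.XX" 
store_east by $951.00

Schema mapping: "revenue" (store_west) = "sale_amount" (store_east) = sale amount

Total for store_west: 1224.44
Total for store_east: 2175.44

Difference: |1224.44 - 2175.44| = 951.00
store_east has higher sales by $951.00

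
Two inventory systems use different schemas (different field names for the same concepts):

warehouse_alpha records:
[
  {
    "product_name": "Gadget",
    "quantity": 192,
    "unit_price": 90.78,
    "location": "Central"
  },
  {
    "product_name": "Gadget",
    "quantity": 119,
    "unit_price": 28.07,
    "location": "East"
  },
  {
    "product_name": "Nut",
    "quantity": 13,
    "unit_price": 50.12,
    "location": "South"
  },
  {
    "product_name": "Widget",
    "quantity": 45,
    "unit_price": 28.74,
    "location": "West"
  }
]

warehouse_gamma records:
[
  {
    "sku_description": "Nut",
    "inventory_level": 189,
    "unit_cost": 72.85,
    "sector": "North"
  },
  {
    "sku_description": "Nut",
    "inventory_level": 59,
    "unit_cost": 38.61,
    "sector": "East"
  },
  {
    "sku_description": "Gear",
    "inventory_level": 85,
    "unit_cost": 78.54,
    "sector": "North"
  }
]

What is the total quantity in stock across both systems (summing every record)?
702

To reconcile these schemas, identify the field holding the quantity in stock in each system:
1. In warehouse_alpha it is "quantity"
2. In warehouse_gamma it is "inventory_level"

From warehouse_alpha: 192 + 119 + 13 + 45 = 369
From warehouse_gamma: 189 + 59 + 85 = 333

Total: 369 + 333 = 702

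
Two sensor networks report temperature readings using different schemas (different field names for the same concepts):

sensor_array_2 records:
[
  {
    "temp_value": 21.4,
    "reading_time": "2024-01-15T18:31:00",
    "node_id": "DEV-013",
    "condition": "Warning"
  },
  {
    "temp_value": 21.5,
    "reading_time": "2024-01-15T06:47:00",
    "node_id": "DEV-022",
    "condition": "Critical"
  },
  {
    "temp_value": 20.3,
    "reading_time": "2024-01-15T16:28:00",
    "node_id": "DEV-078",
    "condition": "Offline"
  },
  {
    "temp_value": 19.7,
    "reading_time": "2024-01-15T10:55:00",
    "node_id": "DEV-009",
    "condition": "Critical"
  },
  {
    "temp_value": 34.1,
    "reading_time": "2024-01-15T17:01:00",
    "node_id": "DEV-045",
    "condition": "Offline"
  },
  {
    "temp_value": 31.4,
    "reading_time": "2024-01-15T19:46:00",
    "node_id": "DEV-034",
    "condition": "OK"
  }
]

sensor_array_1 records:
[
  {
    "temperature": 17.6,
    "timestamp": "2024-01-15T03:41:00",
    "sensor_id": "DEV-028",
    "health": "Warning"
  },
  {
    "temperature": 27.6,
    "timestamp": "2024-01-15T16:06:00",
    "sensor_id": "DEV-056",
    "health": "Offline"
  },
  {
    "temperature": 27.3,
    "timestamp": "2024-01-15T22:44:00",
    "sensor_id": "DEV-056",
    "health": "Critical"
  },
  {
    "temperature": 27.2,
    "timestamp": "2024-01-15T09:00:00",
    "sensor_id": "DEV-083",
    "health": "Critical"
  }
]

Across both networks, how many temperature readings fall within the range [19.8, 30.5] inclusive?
6

Schema mapping: "temp_value" (sensor_array_2) = "temperature" (sensor_array_1) = temperature

Readings in [19.8, 30.5] from sensor_array_2: 3
Readings in [19.8, 30.5] from sensor_array_1: 3

Total count: 3 + 3 = 6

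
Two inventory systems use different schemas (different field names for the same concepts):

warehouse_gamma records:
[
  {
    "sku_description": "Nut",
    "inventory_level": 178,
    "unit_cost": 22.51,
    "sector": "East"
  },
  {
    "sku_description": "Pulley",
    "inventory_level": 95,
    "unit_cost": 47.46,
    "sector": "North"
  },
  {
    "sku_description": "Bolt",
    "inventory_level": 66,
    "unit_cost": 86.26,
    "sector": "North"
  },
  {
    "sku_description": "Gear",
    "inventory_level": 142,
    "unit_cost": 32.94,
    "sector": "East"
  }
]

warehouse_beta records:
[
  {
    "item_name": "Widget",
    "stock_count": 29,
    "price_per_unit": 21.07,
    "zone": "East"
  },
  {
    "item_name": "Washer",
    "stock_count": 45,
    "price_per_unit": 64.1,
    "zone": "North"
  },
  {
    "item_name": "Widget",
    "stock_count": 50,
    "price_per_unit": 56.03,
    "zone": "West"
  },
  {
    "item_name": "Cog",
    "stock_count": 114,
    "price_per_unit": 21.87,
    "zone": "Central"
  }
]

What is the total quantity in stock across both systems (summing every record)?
719

To reconcile these schemas, identify the field holding the quantity in stock in each system:
1. In warehouse_gamma it is "inventory_level"
2. In warehouse_beta it is "stock_count"

From warehouse_gamma: 178 + 95 + 66 + 142 = 481
From warehouse_beta: 29 + 45 + 50 + 114 = 238

Total: 481 + 238 = 719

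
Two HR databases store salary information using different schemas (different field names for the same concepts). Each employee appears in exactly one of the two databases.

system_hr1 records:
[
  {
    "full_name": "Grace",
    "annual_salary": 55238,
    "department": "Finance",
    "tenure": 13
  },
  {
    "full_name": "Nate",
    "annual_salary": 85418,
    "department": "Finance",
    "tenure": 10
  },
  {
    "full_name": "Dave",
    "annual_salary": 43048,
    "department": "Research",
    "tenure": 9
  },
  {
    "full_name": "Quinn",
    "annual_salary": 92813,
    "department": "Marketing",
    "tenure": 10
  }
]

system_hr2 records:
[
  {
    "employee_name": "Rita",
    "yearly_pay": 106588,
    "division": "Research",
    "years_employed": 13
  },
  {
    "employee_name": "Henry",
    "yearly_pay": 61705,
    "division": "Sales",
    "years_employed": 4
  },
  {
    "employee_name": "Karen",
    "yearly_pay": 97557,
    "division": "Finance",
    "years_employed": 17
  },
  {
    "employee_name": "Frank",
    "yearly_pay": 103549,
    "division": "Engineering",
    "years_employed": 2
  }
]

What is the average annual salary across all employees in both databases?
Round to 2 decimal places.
80739.50

Schema mapping: "annual_salary" (system_hr1) = "yearly_pay" (system_hr2) = annual salary

All salaries: [55238, 85418, 43048, 92813, 106588, 61705, 97557, 103549]
Sum: 645916
Count: 8
Average: 645916 / 8 = 80739.50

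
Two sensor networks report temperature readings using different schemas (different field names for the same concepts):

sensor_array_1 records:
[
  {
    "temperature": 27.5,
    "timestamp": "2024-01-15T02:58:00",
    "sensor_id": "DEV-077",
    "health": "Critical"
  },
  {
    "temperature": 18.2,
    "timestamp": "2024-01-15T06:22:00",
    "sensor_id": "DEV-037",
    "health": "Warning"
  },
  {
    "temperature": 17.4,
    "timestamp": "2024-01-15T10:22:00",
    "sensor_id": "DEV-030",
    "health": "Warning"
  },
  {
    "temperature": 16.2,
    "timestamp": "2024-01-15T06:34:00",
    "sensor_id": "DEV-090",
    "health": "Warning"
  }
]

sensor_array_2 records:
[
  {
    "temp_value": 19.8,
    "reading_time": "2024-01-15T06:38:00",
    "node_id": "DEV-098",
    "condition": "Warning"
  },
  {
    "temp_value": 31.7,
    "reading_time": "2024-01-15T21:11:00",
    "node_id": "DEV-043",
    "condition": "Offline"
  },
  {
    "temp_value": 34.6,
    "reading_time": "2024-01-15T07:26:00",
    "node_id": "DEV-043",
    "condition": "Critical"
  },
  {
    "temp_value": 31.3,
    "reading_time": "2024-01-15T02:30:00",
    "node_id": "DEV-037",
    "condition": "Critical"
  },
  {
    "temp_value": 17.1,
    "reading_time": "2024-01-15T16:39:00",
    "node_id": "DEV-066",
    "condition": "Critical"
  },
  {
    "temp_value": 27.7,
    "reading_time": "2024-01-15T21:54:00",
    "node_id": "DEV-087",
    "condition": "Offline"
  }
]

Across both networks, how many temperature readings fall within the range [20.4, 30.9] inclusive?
2

Schema mapping: "temperature" (sensor_array_1) = "temp_value" (sensor_array_2) = temperature

Readings in [20.4, 30.9] from sensor_array_1: 1
Readings in [20.4, 30.9] from sensor_array_2: 1

Total count: 1 + 1 = 2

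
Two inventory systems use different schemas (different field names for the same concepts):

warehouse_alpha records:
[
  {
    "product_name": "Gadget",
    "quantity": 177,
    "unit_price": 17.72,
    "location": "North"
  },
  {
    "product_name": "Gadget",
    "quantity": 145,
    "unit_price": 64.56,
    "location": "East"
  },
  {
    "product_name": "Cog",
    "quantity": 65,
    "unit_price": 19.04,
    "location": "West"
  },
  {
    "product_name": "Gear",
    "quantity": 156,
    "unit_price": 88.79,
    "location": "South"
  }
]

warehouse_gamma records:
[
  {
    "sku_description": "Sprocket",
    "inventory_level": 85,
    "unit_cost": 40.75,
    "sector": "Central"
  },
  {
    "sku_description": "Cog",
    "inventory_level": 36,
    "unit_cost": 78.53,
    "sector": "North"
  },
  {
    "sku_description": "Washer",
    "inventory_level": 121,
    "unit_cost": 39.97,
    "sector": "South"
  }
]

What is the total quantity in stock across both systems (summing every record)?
785

To reconcile these schemas, identify the field holding the quantity in stock in each system:
1. In warehouse_alpha it is "quantity"
2. In warehouse_gamma it is "inventory_level"

From warehouse_alpha: 177 + 145 + 65 + 156 = 543
From warehouse_gamma: 85 + 36 + 121 = 242

Total: 543 + 242 = 785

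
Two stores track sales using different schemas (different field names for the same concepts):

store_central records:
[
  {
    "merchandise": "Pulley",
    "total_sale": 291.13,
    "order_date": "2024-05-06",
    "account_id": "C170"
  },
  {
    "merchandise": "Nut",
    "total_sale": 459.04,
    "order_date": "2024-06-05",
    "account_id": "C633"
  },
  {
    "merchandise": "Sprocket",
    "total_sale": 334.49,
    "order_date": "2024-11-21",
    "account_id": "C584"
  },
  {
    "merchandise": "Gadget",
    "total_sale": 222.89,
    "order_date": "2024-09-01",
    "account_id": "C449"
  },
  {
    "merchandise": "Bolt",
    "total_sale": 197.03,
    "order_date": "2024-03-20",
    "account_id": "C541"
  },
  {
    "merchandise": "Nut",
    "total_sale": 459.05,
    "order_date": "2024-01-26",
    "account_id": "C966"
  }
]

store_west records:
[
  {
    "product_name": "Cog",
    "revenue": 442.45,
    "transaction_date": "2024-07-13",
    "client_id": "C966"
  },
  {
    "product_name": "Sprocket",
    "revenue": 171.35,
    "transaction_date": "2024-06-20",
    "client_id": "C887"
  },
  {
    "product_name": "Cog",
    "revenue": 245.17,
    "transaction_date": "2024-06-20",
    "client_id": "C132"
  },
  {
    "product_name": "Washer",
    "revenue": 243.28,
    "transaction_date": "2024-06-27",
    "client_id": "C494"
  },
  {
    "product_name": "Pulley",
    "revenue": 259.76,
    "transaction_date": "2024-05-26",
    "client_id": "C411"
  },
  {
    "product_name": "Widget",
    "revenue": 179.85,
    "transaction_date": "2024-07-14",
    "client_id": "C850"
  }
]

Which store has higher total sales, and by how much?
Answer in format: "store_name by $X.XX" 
store_central by $421.77

Schema mapping: "total_sale" (store_central) = "revenue" (store_west) = sale amount

Total for store_central: 1963.63
Total for store_west: 1541.86

Difference: |1963.63 - 1541.86| = 421.77
store_central has higher sales by $421.77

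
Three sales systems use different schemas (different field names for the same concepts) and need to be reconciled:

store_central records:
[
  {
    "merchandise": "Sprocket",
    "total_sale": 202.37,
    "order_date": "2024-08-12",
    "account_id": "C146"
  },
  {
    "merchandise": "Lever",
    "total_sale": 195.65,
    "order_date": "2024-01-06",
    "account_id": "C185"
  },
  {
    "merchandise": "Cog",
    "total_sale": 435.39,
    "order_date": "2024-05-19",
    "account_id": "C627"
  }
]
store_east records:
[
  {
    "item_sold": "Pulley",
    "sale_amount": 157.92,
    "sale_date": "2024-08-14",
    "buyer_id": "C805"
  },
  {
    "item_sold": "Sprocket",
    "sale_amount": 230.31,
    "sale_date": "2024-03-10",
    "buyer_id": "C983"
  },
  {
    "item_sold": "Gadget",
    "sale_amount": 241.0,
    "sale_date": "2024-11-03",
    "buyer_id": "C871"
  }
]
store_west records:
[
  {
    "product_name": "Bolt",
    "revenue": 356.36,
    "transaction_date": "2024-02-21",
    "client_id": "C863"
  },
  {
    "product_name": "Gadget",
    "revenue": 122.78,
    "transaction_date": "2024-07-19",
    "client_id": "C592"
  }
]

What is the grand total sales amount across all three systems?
1941.78

Schema reconciliation - all amount fields map to sale amount:

store_central (total_sale): 833.41
store_east (sale_amount): 629.23
store_west (revenue): 479.14

Grand total: 1941.78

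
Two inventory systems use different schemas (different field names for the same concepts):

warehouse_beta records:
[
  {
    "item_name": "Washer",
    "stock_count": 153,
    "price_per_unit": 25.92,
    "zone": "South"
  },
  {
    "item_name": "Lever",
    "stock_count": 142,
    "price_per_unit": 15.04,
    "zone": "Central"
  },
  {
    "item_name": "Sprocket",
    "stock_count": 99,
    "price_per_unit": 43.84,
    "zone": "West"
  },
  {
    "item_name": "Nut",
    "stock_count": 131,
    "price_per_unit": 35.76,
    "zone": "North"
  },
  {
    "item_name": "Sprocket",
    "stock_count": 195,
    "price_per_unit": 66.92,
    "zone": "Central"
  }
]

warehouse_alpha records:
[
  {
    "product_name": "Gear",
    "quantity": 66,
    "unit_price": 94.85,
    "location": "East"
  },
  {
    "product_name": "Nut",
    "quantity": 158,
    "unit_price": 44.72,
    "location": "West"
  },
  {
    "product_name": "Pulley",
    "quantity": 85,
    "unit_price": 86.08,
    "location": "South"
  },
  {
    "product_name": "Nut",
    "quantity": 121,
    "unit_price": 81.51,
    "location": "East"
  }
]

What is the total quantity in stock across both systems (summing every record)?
1150

To reconcile these schemas, identify the field holding the quantity in stock in each system:
1. In warehouse_beta it is "stock_count"
2. In warehouse_alpha it is "quantity"

From warehouse_beta: 153 + 142 + 99 + 131 + 195 = 720
From warehouse_alpha: 66 + 158 + 85 + 121 = 430

Total: 720 + 430 = 1150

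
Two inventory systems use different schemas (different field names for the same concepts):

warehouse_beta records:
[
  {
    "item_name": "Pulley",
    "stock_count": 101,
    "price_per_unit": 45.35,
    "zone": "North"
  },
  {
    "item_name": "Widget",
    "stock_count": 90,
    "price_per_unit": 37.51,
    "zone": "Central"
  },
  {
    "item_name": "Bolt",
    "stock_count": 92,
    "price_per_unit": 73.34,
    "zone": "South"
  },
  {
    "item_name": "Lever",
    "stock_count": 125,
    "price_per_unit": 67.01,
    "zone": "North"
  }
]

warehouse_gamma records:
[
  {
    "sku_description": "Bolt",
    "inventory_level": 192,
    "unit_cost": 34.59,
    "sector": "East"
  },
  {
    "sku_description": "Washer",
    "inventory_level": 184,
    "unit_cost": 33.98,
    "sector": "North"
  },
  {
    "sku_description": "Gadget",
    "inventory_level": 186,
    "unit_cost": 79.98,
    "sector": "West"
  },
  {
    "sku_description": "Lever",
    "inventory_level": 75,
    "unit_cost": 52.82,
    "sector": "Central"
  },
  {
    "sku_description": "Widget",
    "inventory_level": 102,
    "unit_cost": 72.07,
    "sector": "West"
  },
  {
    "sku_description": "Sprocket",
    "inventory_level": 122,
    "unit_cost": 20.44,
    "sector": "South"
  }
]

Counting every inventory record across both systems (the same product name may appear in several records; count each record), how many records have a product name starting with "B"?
2

Schema mapping: "item_name" (warehouse_beta) = "sku_description" (warehouse_gamma) = product name

Records with product name starting with "B" in warehouse_beta: 1
Records with product name starting with "B" in warehouse_gamma: 1

Total: 1 + 1 = 2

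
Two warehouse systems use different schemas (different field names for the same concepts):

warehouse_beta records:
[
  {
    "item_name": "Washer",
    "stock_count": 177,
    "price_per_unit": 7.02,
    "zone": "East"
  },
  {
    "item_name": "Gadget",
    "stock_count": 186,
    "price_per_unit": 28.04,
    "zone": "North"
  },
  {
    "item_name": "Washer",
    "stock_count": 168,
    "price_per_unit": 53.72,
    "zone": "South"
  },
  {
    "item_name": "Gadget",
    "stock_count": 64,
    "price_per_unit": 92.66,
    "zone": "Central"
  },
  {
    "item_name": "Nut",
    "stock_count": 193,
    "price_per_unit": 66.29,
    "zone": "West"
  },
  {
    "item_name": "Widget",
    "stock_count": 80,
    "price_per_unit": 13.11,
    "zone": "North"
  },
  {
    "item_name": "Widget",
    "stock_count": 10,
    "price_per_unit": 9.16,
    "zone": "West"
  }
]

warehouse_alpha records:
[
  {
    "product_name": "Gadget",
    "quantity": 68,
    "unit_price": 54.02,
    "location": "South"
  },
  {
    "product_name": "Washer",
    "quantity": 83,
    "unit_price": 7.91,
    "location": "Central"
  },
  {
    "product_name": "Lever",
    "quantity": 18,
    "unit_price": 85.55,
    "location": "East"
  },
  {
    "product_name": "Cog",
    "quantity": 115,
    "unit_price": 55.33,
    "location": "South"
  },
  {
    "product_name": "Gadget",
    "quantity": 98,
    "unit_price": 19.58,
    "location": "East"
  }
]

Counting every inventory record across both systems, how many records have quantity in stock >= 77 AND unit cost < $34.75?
5

Schema mappings:
- "stock_count" (warehouse_beta) = "quantity" (warehouse_alpha) = quantity
- "price_per_unit" (warehouse_beta) = "unit_price" (warehouse_alpha) = unit cost

Records meeting both conditions in warehouse_beta: 3
Records meeting both conditions in warehouse_alpha: 2

Total: 3 + 2 = 5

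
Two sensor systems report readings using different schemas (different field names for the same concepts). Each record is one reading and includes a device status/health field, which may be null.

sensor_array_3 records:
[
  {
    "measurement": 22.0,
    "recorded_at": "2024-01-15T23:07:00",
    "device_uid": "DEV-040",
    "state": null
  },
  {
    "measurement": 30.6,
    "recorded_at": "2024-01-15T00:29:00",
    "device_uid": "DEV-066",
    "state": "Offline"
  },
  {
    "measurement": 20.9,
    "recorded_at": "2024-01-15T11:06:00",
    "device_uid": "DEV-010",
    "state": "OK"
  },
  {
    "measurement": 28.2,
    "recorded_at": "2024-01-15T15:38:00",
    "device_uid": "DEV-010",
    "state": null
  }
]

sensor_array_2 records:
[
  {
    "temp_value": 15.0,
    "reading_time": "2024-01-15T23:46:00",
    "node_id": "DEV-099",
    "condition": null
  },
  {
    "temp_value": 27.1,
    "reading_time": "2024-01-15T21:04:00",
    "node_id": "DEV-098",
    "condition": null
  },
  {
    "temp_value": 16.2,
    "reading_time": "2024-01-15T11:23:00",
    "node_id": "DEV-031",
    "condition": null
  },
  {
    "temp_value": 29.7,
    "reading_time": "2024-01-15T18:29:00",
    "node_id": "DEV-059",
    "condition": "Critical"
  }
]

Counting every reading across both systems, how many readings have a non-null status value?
3

Schema mapping: "state" (sensor_array_3) = "condition" (sensor_array_2) = status

Non-null in sensor_array_3: 2
Non-null in sensor_array_2: 1

Total non-null: 2 + 1 = 3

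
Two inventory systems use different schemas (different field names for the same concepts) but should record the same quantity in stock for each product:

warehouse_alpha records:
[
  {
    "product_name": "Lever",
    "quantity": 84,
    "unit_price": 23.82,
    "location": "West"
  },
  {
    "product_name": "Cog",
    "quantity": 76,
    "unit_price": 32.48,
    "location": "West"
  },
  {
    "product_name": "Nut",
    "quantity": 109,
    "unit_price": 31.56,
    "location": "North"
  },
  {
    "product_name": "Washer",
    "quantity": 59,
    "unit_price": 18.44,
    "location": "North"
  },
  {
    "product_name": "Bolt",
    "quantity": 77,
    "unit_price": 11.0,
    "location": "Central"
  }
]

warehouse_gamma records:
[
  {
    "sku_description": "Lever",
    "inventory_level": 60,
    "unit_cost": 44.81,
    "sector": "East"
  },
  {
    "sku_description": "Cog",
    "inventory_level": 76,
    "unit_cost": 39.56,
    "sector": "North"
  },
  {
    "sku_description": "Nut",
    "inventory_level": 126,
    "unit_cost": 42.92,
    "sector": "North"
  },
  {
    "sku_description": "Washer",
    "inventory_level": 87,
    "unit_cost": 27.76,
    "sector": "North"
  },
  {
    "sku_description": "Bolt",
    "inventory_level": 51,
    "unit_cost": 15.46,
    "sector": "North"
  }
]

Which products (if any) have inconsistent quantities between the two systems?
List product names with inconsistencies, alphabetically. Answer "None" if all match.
Bolt, Lever, Nut, Washer

Schema mappings:
- "product_name" (warehouse_alpha) = "sku_description" (warehouse_gamma) = product name
- "quantity" (warehouse_alpha) = "inventory_level" (warehouse_gamma) = quantity

Comparison:
  Lever: 84 vs 60 - MISMATCH
  Cog: 76 vs 76 - MATCH
  Nut: 109 vs 126 - MISMATCH
  Washer: 59 vs 87 - MISMATCH
  Bolt: 77 vs 51 - MISMATCH

Products with inconsistencies: Bolt, Lever, Nut, Washer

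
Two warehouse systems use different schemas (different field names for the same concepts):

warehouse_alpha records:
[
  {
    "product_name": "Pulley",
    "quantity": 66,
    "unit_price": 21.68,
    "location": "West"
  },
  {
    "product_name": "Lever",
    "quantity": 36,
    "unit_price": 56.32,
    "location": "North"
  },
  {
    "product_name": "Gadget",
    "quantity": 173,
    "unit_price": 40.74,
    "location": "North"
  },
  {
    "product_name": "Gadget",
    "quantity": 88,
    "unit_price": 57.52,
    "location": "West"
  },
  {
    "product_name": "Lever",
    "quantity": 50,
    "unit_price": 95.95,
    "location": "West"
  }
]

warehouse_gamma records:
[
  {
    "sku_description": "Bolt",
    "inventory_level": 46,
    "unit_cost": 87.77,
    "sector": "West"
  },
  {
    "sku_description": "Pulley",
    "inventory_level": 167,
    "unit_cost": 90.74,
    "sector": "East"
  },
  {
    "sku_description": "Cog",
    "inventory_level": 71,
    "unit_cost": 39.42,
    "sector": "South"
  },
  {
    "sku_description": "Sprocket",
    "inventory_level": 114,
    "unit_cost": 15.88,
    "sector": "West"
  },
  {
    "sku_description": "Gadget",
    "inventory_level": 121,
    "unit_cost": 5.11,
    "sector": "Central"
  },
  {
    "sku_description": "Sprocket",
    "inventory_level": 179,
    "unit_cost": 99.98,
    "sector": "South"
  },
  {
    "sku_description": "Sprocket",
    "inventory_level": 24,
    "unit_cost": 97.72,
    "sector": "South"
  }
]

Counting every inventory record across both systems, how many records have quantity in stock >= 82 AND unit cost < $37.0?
2

Schema mappings:
- "quantity" (warehouse_alpha) = "inventory_level" (warehouse_gamma) = quantity
- "unit_price" (warehouse_alpha) = "unit_cost" (warehouse_gamma) = unit cost

Records meeting both conditions in warehouse_alpha: 0
Records meeting both conditions in warehouse_gamma: 2

Total: 0 + 2 = 2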